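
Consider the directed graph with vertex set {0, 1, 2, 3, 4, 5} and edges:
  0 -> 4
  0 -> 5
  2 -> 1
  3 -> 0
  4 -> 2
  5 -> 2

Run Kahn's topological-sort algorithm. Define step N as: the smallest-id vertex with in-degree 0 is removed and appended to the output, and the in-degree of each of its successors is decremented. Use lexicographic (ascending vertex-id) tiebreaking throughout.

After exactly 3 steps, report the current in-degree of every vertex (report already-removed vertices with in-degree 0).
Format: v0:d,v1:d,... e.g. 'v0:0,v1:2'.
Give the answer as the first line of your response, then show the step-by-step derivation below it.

v0:0,v1:1,v2:1,v3:0,v4:0,v5:0

step 1: output 3; order=[3]; indeg=(0,1,2,0,1,1)
step 2: output 0; order=[3,0]; indeg=(0,1,2,0,0,0)
step 3: output 4; order=[3,0,4]; indeg=(0,1,1,0,0,0)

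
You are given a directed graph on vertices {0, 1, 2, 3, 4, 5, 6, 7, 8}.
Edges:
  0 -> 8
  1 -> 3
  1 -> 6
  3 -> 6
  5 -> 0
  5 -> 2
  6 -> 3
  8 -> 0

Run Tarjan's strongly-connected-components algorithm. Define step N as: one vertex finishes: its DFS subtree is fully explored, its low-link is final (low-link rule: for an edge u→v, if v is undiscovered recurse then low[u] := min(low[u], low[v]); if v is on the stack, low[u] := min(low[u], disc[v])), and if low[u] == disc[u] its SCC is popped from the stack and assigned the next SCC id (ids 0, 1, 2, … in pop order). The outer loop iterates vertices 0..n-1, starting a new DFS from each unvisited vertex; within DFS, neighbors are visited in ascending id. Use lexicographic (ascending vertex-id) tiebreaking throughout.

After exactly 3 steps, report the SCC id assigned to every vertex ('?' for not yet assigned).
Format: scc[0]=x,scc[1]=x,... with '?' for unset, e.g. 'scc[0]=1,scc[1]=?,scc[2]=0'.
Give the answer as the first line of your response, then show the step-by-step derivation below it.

scc[0]=0,scc[1]=?,scc[2]=?,scc[3]=?,scc[4]=?,scc[5]=?,scc[6]=?,scc[7]=?,scc[8]=0

step 1: low=(low[0]=0,low[1]=?,low[2]=?,low[3]=?,low[4]=?,low[5]=?,low[6]=?,low[7]=?,low[8]=0); scc=(scc[0]=?,scc[1]=?,scc[2]=?,scc[3]=?,scc[4]=?,scc[5]=?,scc[6]=?,scc[7]=?,scc[8]=?)
step 2: low=(low[0]=0,low[1]=?,low[2]=?,low[3]=?,low[4]=?,low[5]=?,low[6]=?,low[7]=?,low[8]=0); scc=(scc[0]=0,scc[1]=?,scc[2]=?,scc[3]=?,scc[4]=?,scc[5]=?,scc[6]=?,scc[7]=?,scc[8]=0)
step 3: low=(low[0]=0,low[1]=2,low[2]=?,low[3]=3,low[4]=?,low[5]=?,low[6]=3,low[7]=?,low[8]=0); scc=(scc[0]=0,scc[1]=?,scc[2]=?,scc[3]=?,scc[4]=?,scc[5]=?,scc[6]=?,scc[7]=?,scc[8]=0)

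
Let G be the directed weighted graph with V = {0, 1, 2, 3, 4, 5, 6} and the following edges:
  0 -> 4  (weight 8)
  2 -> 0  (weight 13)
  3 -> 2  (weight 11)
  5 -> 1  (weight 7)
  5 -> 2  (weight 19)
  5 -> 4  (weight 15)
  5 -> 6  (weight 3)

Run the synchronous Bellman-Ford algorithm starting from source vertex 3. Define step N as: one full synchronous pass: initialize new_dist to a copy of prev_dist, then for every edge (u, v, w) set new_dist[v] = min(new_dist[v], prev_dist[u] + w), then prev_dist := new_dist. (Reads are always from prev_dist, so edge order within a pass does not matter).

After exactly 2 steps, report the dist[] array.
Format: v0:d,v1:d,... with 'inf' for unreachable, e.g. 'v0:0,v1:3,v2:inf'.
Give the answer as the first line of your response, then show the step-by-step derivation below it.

v0:24,v1:inf,v2:11,v3:0,v4:inf,v5:inf,v6:inf

step 1: dist = v0:inf,v1:inf,v2:11,v3:0,v4:inf,v5:inf,v6:inf
step 2: dist = v0:24,v1:inf,v2:11,v3:0,v4:inf,v5:inf,v6:inf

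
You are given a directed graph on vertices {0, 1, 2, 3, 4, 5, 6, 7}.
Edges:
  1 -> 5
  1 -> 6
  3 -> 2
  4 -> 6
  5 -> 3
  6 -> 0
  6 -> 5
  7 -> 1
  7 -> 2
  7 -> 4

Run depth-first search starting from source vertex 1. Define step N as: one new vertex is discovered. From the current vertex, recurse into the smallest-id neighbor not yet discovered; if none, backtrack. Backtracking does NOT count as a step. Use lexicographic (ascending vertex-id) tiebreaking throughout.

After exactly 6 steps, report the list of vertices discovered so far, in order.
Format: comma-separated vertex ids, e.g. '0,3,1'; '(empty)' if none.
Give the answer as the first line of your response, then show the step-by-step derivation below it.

1,5,3,2,6,0

step 1: discover 1; path=1; order=1
step 2: discover 5; path=1>5; order=1,5
step 3: discover 3; path=1>5>3; order=1,5,3
step 4: discover 2; path=1>5>3>2; order=1,5,3,2
step 5: discover 6; path=1>6; order=1,5,3,2,6
step 6: discover 0; path=1>6>0; order=1,5,3,2,6,0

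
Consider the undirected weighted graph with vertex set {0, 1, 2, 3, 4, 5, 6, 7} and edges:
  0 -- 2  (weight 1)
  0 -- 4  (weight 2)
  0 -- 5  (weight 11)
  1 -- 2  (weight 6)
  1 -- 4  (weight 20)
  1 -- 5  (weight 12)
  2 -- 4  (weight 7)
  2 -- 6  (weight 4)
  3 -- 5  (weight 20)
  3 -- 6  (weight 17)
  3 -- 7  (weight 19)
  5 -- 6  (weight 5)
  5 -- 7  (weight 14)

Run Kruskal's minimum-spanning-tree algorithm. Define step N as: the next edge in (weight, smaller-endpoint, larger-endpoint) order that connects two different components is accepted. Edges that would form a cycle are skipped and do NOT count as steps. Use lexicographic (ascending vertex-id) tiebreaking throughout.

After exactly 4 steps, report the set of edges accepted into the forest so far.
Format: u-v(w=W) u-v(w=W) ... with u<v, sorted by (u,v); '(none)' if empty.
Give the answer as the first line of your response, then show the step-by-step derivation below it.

0-2(w=1) 0-4(w=2) 2-6(w=4) 5-6(w=5)

step 1: add edge 0-2 (w=1); MST = {0-2(w=1)}
step 2: add edge 0-4 (w=2); MST = {0-2(w=1) 0-4(w=2)}
step 3: add edge 2-6 (w=4); MST = {0-2(w=1) 0-4(w=2) 2-6(w=4)}
step 4: add edge 5-6 (w=5); MST = {0-2(w=1) 0-4(w=2) 2-6(w=4) 5-6(w=5)}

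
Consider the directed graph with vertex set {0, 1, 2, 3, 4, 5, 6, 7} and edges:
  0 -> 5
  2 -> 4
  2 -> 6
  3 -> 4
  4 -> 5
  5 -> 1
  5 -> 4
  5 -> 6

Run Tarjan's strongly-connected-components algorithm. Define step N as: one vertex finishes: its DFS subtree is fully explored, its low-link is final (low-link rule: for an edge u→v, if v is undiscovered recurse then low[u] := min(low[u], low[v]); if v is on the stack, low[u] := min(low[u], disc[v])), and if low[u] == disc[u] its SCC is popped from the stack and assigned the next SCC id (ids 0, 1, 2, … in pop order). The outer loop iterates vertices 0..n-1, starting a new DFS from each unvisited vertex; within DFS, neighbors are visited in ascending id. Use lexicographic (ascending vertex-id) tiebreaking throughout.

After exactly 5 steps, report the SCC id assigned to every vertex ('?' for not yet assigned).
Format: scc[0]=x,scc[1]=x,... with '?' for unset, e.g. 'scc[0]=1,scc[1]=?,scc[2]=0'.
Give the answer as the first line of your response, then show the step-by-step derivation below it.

scc[0]=3,scc[1]=0,scc[2]=?,scc[3]=?,scc[4]=2,scc[5]=2,scc[6]=1,scc[7]=?

step 1: low=(low[0]=0,low[1]=2,low[2]=?,low[3]=?,low[4]=?,low[5]=1,low[6]=?,low[7]=?); scc=(scc[0]=?,scc[1]=0,scc[2]=?,scc[3]=?,scc[4]=?,scc[5]=?,scc[6]=?,scc[7]=?)
step 2: low=(low[0]=0,low[1]=2,low[2]=?,low[3]=?,low[4]=1,low[5]=1,low[6]=?,low[7]=?); scc=(scc[0]=?,scc[1]=0,scc[2]=?,scc[3]=?,scc[4]=?,scc[5]=?,scc[6]=?,scc[7]=?)
step 3: low=(low[0]=0,low[1]=2,low[2]=?,low[3]=?,low[4]=1,low[5]=1,low[6]=4,low[7]=?); scc=(scc[0]=?,scc[1]=0,scc[2]=?,scc[3]=?,scc[4]=?,scc[5]=?,scc[6]=1,scc[7]=?)
step 4: low=(low[0]=0,low[1]=2,low[2]=?,low[3]=?,low[4]=1,low[5]=1,low[6]=4,low[7]=?); scc=(scc[0]=?,scc[1]=0,scc[2]=?,scc[3]=?,scc[4]=2,scc[5]=2,scc[6]=1,scc[7]=?)
step 5: low=(low[0]=0,low[1]=2,low[2]=?,low[3]=?,low[4]=1,low[5]=1,low[6]=4,low[7]=?); scc=(scc[0]=3,scc[1]=0,scc[2]=?,scc[3]=?,scc[4]=2,scc[5]=2,scc[6]=1,scc[7]=?)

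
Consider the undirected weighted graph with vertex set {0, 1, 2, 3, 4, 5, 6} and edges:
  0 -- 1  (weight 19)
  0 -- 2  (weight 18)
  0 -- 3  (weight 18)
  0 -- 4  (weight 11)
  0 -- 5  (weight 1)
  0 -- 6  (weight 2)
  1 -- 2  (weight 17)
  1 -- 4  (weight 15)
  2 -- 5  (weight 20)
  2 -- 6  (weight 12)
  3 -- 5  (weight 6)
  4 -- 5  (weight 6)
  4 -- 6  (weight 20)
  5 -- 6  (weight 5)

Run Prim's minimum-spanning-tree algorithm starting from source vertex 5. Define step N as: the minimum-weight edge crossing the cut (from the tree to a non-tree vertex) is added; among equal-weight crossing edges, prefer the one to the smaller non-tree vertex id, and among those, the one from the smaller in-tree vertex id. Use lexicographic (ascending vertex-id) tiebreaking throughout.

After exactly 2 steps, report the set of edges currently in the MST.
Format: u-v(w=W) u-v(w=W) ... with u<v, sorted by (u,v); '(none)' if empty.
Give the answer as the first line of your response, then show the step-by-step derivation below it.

0-5(w=1) 0-6(w=2)

step 1: add edge 0-5 (w=1); MST = {0-5(w=1)}
step 2: add edge 0-6 (w=2); MST = {0-5(w=1) 0-6(w=2)}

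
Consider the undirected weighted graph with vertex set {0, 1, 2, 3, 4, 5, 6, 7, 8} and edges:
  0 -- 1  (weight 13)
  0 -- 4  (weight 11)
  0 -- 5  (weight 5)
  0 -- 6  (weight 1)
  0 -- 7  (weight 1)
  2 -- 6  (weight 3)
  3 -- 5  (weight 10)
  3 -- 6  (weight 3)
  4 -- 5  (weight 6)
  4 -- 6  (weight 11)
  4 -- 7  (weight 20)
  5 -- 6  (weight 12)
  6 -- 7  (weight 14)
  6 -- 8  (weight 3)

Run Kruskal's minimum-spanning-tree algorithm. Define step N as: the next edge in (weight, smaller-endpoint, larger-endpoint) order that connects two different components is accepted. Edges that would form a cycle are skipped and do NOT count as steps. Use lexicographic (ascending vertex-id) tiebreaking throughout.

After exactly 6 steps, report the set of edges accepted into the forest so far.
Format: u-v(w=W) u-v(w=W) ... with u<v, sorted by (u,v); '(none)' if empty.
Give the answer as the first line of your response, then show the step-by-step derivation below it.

0-5(w=5) 0-6(w=1) 0-7(w=1) 2-6(w=3) 3-6(w=3) 6-8(w=3)

step 1: add edge 0-6 (w=1); MST = {0-6(w=1)}
step 2: add edge 0-7 (w=1); MST = {0-6(w=1) 0-7(w=1)}
step 3: add edge 2-6 (w=3); MST = {0-6(w=1) 0-7(w=1) 2-6(w=3)}
step 4: add edge 3-6 (w=3); MST = {0-6(w=1) 0-7(w=1) 2-6(w=3) 3-6(w=3)}
step 5: add edge 6-8 (w=3); MST = {0-6(w=1) 0-7(w=1) 2-6(w=3) 3-6(w=3) 6-8(w=3)}
step 6: add edge 0-5 (w=5); MST = {0-5(w=5) 0-6(w=1) 0-7(w=1) 2-6(w=3) 3-6(w=3) 6-8(w=3)}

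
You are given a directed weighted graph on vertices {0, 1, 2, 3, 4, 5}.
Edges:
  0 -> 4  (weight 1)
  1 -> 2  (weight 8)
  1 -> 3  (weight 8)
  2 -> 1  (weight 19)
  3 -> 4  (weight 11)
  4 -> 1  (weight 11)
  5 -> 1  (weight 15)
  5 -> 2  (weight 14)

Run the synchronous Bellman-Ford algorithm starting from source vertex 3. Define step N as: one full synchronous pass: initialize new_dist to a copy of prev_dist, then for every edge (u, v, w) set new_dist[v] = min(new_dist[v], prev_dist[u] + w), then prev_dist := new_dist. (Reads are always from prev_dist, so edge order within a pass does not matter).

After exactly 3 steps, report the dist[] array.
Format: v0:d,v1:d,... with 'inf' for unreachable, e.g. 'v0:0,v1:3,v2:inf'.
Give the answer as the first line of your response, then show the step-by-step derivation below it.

v0:inf,v1:22,v2:30,v3:0,v4:11,v5:inf

step 1: dist = v0:inf,v1:inf,v2:inf,v3:0,v4:11,v5:inf
step 2: dist = v0:inf,v1:22,v2:inf,v3:0,v4:11,v5:inf
step 3: dist = v0:inf,v1:22,v2:30,v3:0,v4:11,v5:inf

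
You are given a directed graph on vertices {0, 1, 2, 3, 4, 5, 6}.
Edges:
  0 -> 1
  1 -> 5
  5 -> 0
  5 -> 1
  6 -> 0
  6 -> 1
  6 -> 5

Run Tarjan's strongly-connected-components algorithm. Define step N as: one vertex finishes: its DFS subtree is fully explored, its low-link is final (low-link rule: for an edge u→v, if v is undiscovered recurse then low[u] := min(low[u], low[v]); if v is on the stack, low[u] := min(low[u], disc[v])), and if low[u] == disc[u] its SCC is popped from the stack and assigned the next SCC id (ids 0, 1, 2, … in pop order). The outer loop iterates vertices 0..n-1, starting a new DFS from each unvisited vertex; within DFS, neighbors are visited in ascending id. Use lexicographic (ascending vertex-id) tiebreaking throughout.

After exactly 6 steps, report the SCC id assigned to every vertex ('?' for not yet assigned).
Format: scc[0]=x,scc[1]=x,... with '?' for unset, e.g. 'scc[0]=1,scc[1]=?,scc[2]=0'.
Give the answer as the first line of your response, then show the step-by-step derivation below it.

scc[0]=0,scc[1]=0,scc[2]=1,scc[3]=2,scc[4]=3,scc[5]=0,scc[6]=?

step 1: low=(low[0]=0,low[1]=1,low[2]=?,low[3]=?,low[4]=?,low[5]=0,low[6]=?); scc=(scc[0]=?,scc[1]=?,scc[2]=?,scc[3]=?,scc[4]=?,scc[5]=?,scc[6]=?)
step 2: low=(low[0]=0,low[1]=0,low[2]=?,low[3]=?,low[4]=?,low[5]=0,low[6]=?); scc=(scc[0]=?,scc[1]=?,scc[2]=?,scc[3]=?,scc[4]=?,scc[5]=?,scc[6]=?)
step 3: low=(low[0]=0,low[1]=0,low[2]=?,low[3]=?,low[4]=?,low[5]=0,low[6]=?); scc=(scc[0]=0,scc[1]=0,scc[2]=?,scc[3]=?,scc[4]=?,scc[5]=0,scc[6]=?)
step 4: low=(low[0]=0,low[1]=0,low[2]=3,low[3]=?,low[4]=?,low[5]=0,low[6]=?); scc=(scc[0]=0,scc[1]=0,scc[2]=1,scc[3]=?,scc[4]=?,scc[5]=0,scc[6]=?)
step 5: low=(low[0]=0,low[1]=0,low[2]=3,low[3]=4,low[4]=?,low[5]=0,low[6]=?); scc=(scc[0]=0,scc[1]=0,scc[2]=1,scc[3]=2,scc[4]=?,scc[5]=0,scc[6]=?)
step 6: low=(low[0]=0,low[1]=0,low[2]=3,low[3]=4,low[4]=5,low[5]=0,low[6]=?); scc=(scc[0]=0,scc[1]=0,scc[2]=1,scc[3]=2,scc[4]=3,scc[5]=0,scc[6]=?)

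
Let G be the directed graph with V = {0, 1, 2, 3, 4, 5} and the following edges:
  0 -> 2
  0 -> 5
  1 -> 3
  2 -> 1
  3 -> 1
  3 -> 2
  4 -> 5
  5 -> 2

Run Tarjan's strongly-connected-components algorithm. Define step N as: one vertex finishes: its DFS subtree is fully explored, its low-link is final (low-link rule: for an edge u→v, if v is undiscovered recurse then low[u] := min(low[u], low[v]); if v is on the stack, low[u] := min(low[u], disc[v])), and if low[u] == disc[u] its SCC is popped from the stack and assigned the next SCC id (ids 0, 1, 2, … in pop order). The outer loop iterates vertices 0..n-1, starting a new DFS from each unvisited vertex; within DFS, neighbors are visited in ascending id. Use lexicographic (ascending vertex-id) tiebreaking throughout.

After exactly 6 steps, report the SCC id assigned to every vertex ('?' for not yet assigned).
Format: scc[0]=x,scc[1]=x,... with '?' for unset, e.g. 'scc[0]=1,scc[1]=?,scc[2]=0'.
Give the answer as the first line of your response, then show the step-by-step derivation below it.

scc[0]=2,scc[1]=0,scc[2]=0,scc[3]=0,scc[4]=3,scc[5]=1

step 1: low=(low[0]=0,low[1]=2,low[2]=1,low[3]=1,low[4]=?,low[5]=?); scc=(scc[0]=?,scc[1]=?,scc[2]=?,scc[3]=?,scc[4]=?,scc[5]=?)
step 2: low=(low[0]=0,low[1]=1,low[2]=1,low[3]=1,low[4]=?,low[5]=?); scc=(scc[0]=?,scc[1]=?,scc[2]=?,scc[3]=?,scc[4]=?,scc[5]=?)
step 3: low=(low[0]=0,low[1]=1,low[2]=1,low[3]=1,low[4]=?,low[5]=?); scc=(scc[0]=?,scc[1]=0,scc[2]=0,scc[3]=0,scc[4]=?,scc[5]=?)
step 4: low=(low[0]=0,low[1]=1,low[2]=1,low[3]=1,low[4]=?,low[5]=4); scc=(scc[0]=?,scc[1]=0,scc[2]=0,scc[3]=0,scc[4]=?,scc[5]=1)
step 5: low=(low[0]=0,low[1]=1,low[2]=1,low[3]=1,low[4]=?,low[5]=4); scc=(scc[0]=2,scc[1]=0,scc[2]=0,scc[3]=0,scc[4]=?,scc[5]=1)
step 6: low=(low[0]=0,low[1]=1,low[2]=1,low[3]=1,low[4]=5,low[5]=4); scc=(scc[0]=2,scc[1]=0,scc[2]=0,scc[3]=0,scc[4]=3,scc[5]=1)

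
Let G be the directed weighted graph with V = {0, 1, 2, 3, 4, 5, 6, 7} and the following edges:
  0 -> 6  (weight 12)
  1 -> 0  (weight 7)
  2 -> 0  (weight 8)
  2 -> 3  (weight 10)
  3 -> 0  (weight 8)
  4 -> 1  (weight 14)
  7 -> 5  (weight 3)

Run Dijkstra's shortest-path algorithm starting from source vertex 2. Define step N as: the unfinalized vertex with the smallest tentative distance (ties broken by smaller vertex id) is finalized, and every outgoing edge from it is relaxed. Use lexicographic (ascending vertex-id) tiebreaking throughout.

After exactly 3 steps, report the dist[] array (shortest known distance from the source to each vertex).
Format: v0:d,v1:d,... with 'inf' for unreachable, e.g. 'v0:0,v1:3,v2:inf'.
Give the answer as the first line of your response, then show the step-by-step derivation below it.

v0:8,v1:inf,v2:0,v3:10,v4:inf,v5:inf,v6:20,v7:inf

step 1: dist = v0:8,v1:inf,v2:0,v3:10,v4:inf,v5:inf,v6:inf,v7:inf
step 2: dist = v0:8,v1:inf,v2:0,v3:10,v4:inf,v5:inf,v6:20,v7:inf
step 3: dist = v0:8,v1:inf,v2:0,v3:10,v4:inf,v5:inf,v6:20,v7:inf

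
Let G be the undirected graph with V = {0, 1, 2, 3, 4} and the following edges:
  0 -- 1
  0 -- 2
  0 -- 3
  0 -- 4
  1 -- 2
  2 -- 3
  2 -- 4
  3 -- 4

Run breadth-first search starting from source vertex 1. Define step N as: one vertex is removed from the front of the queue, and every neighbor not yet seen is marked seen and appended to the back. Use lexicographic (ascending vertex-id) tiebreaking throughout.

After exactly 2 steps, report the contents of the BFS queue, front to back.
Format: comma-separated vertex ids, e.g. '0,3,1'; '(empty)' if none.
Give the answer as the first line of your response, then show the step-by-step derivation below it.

2,3,4

step 1: dequeue 1; queue=[0,2]; order=1
step 2: dequeue 0; queue=[2,3,4]; order=1,0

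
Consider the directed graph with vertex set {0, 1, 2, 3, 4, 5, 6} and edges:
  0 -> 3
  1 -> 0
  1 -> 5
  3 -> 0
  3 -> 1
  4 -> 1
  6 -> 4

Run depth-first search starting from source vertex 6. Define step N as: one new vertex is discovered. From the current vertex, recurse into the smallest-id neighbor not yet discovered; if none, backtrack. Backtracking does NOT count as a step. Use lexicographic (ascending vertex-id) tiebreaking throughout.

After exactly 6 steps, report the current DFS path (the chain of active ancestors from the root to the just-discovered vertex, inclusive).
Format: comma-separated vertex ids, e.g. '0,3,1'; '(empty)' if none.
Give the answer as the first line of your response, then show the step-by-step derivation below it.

6,4,1,5

step 1: discover 6; path=6; order=6
step 2: discover 4; path=6>4; order=6,4
step 3: discover 1; path=6>4>1; order=6,4,1
step 4: discover 0; path=6>4>1>0; order=6,4,1,0
step 5: discover 3; path=6>4>1>0>3; order=6,4,1,0,3
step 6: discover 5; path=6>4>1>5; order=6,4,1,0,3,5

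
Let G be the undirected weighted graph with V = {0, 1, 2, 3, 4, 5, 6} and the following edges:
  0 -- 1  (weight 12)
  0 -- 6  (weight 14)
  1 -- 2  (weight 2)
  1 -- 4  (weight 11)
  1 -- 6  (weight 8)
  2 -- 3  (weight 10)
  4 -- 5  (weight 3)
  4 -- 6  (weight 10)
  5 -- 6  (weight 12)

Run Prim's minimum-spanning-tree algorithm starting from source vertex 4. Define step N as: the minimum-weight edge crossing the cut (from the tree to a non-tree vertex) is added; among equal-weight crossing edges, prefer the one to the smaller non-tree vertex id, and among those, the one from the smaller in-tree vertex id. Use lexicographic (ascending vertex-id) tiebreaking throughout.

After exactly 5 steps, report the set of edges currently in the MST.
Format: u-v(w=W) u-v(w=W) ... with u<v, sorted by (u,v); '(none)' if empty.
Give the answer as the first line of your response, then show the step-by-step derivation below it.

1-2(w=2) 1-6(w=8) 2-3(w=10) 4-5(w=3) 4-6(w=10)

step 1: add edge 4-5 (w=3); MST = {4-5(w=3)}
step 2: add edge 4-6 (w=10); MST = {4-5(w=3) 4-6(w=10)}
step 3: add edge 1-6 (w=8); MST = {1-6(w=8) 4-5(w=3) 4-6(w=10)}
step 4: add edge 1-2 (w=2); MST = {1-2(w=2) 1-6(w=8) 4-5(w=3) 4-6(w=10)}
step 5: add edge 2-3 (w=10); MST = {1-2(w=2) 1-6(w=8) 2-3(w=10) 4-5(w=3) 4-6(w=10)}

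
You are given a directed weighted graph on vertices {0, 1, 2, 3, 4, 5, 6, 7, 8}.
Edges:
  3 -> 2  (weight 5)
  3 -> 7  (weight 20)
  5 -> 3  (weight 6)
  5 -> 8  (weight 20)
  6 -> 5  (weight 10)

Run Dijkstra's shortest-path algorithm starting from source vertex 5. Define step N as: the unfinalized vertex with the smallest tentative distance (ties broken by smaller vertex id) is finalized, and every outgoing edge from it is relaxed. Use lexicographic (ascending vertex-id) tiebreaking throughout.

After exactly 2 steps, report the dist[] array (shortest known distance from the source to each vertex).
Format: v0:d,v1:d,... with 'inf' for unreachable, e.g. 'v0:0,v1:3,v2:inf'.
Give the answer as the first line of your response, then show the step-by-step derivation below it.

v0:inf,v1:inf,v2:11,v3:6,v4:inf,v5:0,v6:inf,v7:26,v8:20

step 1: dist = v0:inf,v1:inf,v2:inf,v3:6,v4:inf,v5:0,v6:inf,v7:inf,v8:20
step 2: dist = v0:inf,v1:inf,v2:11,v3:6,v4:inf,v5:0,v6:inf,v7:26,v8:20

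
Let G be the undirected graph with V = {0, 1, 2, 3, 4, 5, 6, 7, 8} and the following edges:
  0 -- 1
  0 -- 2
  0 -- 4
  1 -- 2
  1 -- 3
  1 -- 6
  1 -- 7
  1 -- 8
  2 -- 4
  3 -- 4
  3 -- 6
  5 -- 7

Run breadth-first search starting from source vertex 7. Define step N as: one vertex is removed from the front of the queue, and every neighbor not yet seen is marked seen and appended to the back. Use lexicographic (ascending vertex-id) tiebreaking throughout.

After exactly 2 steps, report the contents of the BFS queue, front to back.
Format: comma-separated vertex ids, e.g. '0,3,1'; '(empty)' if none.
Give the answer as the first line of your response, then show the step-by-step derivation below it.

5,0,2,3,6,8

step 1: dequeue 7; queue=[1,5]; order=7
step 2: dequeue 1; queue=[5,0,2,3,6,8]; order=7,1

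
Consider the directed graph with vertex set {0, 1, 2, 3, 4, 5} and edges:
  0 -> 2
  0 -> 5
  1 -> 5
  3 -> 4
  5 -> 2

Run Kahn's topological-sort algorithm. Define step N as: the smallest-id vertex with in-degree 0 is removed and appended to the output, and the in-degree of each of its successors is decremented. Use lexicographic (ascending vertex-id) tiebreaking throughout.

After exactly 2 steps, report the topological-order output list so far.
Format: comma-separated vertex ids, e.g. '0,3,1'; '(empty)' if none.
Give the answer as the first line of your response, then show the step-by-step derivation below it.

0,1

step 1: output 0; order=[0]; indeg=(0,0,1,0,1,1)
step 2: output 1; order=[0,1]; indeg=(0,0,1,0,1,0)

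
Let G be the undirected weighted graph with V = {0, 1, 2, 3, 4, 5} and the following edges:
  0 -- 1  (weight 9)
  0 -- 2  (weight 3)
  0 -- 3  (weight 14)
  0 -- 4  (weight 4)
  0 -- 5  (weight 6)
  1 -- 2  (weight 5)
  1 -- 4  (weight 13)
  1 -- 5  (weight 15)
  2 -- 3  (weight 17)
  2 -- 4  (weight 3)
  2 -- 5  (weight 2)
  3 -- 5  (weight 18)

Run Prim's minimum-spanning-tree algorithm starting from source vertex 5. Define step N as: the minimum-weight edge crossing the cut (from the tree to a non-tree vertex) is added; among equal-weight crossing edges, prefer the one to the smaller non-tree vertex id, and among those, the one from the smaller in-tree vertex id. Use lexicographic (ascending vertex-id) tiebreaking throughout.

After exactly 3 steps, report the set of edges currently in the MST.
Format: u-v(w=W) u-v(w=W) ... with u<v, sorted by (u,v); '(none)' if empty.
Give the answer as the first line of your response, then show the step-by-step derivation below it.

0-2(w=3) 2-4(w=3) 2-5(w=2)

step 1: add edge 2-5 (w=2); MST = {2-5(w=2)}
step 2: add edge 0-2 (w=3); MST = {0-2(w=3) 2-5(w=2)}
step 3: add edge 2-4 (w=3); MST = {0-2(w=3) 2-4(w=3) 2-5(w=2)}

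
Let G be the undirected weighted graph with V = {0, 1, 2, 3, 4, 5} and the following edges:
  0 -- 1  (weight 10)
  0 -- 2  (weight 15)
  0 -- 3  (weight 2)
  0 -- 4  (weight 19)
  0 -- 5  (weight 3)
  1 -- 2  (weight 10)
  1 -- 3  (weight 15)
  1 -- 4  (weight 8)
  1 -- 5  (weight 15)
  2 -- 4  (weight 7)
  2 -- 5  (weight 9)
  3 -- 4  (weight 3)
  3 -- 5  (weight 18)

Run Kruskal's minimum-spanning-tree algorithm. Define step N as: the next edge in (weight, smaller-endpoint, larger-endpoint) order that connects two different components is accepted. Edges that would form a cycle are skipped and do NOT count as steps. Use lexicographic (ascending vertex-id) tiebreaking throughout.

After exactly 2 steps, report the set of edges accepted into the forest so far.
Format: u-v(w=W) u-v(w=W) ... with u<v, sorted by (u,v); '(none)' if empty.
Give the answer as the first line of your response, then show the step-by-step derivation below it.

0-3(w=2) 0-5(w=3)

step 1: add edge 0-3 (w=2); MST = {0-3(w=2)}
step 2: add edge 0-5 (w=3); MST = {0-3(w=2) 0-5(w=3)}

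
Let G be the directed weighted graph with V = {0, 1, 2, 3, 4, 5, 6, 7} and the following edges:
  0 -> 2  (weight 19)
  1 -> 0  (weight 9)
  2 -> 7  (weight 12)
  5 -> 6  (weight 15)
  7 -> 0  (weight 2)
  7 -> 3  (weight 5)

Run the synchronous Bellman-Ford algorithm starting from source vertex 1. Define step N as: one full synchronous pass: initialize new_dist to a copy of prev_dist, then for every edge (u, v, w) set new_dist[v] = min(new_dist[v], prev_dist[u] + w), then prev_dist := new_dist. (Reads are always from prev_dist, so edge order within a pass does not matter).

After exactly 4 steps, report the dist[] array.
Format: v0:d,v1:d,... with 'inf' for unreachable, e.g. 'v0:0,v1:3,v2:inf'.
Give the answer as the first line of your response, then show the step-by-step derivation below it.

v0:9,v1:0,v2:28,v3:45,v4:inf,v5:inf,v6:inf,v7:40

step 1: dist = v0:9,v1:0,v2:inf,v3:inf,v4:inf,v5:inf,v6:inf,v7:inf
step 2: dist = v0:9,v1:0,v2:28,v3:inf,v4:inf,v5:inf,v6:inf,v7:inf
step 3: dist = v0:9,v1:0,v2:28,v3:inf,v4:inf,v5:inf,v6:inf,v7:40
step 4: dist = v0:9,v1:0,v2:28,v3:45,v4:inf,v5:inf,v6:inf,v7:40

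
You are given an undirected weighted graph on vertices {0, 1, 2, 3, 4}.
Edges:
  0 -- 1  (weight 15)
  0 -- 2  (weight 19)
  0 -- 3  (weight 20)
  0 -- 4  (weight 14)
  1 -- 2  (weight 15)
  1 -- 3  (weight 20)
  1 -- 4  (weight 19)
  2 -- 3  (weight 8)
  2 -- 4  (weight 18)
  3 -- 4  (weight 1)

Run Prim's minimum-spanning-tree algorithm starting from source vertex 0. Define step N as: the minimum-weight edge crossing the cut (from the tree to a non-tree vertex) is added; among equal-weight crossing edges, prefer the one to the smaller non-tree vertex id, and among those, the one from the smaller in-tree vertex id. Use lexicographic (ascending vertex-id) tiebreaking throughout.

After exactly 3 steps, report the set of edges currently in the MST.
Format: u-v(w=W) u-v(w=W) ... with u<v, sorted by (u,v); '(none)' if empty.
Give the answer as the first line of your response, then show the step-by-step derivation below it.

0-4(w=14) 2-3(w=8) 3-4(w=1)

step 1: add edge 0-4 (w=14); MST = {0-4(w=14)}
step 2: add edge 3-4 (w=1); MST = {0-4(w=14) 3-4(w=1)}
step 3: add edge 2-3 (w=8); MST = {0-4(w=14) 2-3(w=8) 3-4(w=1)}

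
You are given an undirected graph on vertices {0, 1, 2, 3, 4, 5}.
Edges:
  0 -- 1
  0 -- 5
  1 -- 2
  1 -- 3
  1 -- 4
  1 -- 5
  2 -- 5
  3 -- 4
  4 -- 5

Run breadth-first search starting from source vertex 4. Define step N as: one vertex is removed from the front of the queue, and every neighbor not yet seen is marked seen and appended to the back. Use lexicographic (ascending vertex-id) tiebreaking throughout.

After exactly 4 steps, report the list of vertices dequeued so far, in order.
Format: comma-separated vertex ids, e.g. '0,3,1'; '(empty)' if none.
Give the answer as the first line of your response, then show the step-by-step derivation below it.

4,1,3,5

step 1: dequeue 4; queue=[1,3,5]; order=4
step 2: dequeue 1; queue=[3,5,0,2]; order=4,1
step 3: dequeue 3; queue=[5,0,2]; order=4,1,3
step 4: dequeue 5; queue=[0,2]; order=4,1,3,5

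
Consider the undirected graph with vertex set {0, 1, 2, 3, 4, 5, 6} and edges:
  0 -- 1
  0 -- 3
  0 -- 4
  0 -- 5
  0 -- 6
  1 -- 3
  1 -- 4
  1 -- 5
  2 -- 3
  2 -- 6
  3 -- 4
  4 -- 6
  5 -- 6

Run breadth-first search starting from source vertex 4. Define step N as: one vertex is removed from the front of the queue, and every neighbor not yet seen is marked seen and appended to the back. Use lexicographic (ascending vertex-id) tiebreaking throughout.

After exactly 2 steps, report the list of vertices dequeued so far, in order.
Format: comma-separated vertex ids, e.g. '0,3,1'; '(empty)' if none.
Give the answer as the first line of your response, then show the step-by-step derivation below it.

4,0

step 1: dequeue 4; queue=[0,1,3,6]; order=4
step 2: dequeue 0; queue=[1,3,6,5]; order=4,0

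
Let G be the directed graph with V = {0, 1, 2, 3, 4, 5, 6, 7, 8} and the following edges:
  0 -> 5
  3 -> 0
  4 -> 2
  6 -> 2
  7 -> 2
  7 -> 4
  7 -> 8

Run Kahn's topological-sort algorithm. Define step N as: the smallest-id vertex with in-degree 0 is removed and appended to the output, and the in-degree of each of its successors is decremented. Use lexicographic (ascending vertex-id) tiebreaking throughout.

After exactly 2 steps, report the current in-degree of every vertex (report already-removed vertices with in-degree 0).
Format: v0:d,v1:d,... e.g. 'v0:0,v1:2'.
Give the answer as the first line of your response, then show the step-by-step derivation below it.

v0:0,v1:0,v2:3,v3:0,v4:1,v5:1,v6:0,v7:0,v8:1

step 1: output 1; order=[1]; indeg=(1,0,3,0,1,1,0,0,1)
step 2: output 3; order=[1,3]; indeg=(0,0,3,0,1,1,0,0,1)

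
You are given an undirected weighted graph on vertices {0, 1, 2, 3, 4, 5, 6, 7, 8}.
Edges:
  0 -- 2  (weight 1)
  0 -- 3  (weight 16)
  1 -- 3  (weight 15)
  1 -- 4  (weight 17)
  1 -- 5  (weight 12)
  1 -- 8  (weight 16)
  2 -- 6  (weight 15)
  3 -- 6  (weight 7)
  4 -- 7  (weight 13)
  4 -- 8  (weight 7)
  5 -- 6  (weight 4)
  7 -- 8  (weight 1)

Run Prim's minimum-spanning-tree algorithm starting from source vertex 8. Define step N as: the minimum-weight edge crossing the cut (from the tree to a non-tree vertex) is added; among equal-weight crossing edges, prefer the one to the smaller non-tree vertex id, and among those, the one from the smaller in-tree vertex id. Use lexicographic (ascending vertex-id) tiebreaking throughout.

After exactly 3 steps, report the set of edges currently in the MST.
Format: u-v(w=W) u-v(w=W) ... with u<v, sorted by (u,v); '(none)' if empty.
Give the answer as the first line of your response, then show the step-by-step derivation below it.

1-8(w=16) 4-8(w=7) 7-8(w=1)

step 1: add edge 7-8 (w=1); MST = {7-8(w=1)}
step 2: add edge 4-8 (w=7); MST = {4-8(w=7) 7-8(w=1)}
step 3: add edge 1-8 (w=16); MST = {1-8(w=16) 4-8(w=7) 7-8(w=1)}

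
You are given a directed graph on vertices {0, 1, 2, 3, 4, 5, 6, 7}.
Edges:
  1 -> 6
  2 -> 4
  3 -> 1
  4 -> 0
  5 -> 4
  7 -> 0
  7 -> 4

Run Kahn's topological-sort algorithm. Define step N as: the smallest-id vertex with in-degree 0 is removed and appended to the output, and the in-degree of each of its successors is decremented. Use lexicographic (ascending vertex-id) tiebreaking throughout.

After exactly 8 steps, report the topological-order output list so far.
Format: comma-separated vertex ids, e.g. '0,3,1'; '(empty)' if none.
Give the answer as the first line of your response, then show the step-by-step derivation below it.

2,3,1,5,6,7,4,0

step 1: output 2; order=[2]; indeg=(2,1,0,0,2,0,1,0)
step 2: output 3; order=[2,3]; indeg=(2,0,0,0,2,0,1,0)
step 3: output 1; order=[2,3,1]; indeg=(2,0,0,0,2,0,0,0)
step 4: output 5; order=[2,3,1,5]; indeg=(2,0,0,0,1,0,0,0)
step 5: output 6; order=[2,3,1,5,6]; indeg=(2,0,0,0,1,0,0,0)
step 6: output 7; order=[2,3,1,5,6,7]; indeg=(1,0,0,0,0,0,0,0)
step 7: output 4; order=[2,3,1,5,6,7,4]; indeg=(0,0,0,0,0,0,0,0)
step 8: output 0; order=[2,3,1,5,6,7,4,0]; indeg=(0,0,0,0,0,0,0,0)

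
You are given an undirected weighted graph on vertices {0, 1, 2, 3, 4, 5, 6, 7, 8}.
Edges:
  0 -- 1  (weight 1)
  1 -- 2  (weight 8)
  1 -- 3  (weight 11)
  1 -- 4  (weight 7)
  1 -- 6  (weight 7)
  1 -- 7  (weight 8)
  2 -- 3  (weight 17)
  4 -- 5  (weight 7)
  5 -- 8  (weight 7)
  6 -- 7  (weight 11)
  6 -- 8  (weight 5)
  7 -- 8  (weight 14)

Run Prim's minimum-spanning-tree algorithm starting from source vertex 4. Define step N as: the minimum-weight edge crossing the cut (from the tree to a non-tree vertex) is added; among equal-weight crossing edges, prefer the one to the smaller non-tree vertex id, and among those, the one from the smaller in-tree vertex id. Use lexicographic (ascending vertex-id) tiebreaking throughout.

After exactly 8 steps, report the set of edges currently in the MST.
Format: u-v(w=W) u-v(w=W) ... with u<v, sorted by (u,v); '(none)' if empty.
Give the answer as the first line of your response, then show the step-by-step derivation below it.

0-1(w=1) 1-2(w=8) 1-3(w=11) 1-4(w=7) 1-6(w=7) 1-7(w=8) 4-5(w=7) 6-8(w=5)

step 1: add edge 1-4 (w=7); MST = {1-4(w=7)}
step 2: add edge 0-1 (w=1); MST = {0-1(w=1) 1-4(w=7)}
step 3: add edge 4-5 (w=7); MST = {0-1(w=1) 1-4(w=7) 4-5(w=7)}
step 4: add edge 1-6 (w=7); MST = {0-1(w=1) 1-4(w=7) 1-6(w=7) 4-5(w=7)}
step 5: add edge 6-8 (w=5); MST = {0-1(w=1) 1-4(w=7) 1-6(w=7) 4-5(w=7) 6-8(w=5)}
step 6: add edge 1-2 (w=8); MST = {0-1(w=1) 1-2(w=8) 1-4(w=7) 1-6(w=7) 4-5(w=7) 6-8(w=5)}
step 7: add edge 1-7 (w=8); MST = {0-1(w=1) 1-2(w=8) 1-4(w=7) 1-6(w=7) 1-7(w=8) 4-5(w=7) 6-8(w=5)}
step 8: add edge 1-3 (w=11); MST = {0-1(w=1) 1-2(w=8) 1-3(w=11) 1-4(w=7) 1-6(w=7) 1-7(w=8) 4-5(w=7) 6-8(w=5)}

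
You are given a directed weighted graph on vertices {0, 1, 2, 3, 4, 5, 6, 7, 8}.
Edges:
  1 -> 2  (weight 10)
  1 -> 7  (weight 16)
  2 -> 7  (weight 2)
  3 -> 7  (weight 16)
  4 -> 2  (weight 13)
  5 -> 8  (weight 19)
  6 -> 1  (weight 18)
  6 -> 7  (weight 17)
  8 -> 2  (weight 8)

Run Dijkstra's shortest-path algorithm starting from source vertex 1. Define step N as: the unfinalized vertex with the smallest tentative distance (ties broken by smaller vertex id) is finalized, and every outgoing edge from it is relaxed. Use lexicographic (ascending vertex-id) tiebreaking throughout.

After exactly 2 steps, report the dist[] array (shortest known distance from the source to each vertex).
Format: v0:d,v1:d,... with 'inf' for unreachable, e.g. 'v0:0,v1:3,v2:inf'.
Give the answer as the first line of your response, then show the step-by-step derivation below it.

v0:inf,v1:0,v2:10,v3:inf,v4:inf,v5:inf,v6:inf,v7:12,v8:inf

step 1: dist = v0:inf,v1:0,v2:10,v3:inf,v4:inf,v5:inf,v6:inf,v7:16,v8:inf
step 2: dist = v0:inf,v1:0,v2:10,v3:inf,v4:inf,v5:inf,v6:inf,v7:12,v8:inf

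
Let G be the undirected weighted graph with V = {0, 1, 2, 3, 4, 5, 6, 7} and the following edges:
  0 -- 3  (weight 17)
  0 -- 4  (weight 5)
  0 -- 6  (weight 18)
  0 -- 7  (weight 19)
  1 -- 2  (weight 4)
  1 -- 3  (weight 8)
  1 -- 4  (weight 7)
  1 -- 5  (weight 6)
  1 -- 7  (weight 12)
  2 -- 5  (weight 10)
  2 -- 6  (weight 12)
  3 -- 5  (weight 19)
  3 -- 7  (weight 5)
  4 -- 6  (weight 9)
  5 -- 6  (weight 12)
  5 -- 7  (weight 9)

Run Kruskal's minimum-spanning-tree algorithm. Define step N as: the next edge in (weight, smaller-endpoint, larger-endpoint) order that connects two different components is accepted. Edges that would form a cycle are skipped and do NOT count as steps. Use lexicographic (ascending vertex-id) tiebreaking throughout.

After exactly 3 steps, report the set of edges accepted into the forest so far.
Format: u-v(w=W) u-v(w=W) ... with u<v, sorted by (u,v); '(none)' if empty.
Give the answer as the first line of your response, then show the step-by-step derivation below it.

0-4(w=5) 1-2(w=4) 3-7(w=5)

step 1: add edge 1-2 (w=4); MST = {1-2(w=4)}
step 2: add edge 0-4 (w=5); MST = {0-4(w=5) 1-2(w=4)}
step 3: add edge 3-7 (w=5); MST = {0-4(w=5) 1-2(w=4) 3-7(w=5)}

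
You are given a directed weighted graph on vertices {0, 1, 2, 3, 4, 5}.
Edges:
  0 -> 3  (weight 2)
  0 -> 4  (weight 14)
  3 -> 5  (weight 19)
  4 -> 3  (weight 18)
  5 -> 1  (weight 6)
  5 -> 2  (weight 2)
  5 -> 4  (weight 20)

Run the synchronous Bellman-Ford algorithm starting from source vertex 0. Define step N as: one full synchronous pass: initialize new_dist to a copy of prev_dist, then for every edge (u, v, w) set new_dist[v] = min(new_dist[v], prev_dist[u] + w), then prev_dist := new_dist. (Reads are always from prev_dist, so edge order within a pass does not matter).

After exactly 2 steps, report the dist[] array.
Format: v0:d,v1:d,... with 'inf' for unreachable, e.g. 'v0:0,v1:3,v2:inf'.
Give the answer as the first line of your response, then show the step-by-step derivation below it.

v0:0,v1:inf,v2:inf,v3:2,v4:14,v5:21

step 1: dist = v0:0,v1:inf,v2:inf,v3:2,v4:14,v5:inf
step 2: dist = v0:0,v1:inf,v2:inf,v3:2,v4:14,v5:21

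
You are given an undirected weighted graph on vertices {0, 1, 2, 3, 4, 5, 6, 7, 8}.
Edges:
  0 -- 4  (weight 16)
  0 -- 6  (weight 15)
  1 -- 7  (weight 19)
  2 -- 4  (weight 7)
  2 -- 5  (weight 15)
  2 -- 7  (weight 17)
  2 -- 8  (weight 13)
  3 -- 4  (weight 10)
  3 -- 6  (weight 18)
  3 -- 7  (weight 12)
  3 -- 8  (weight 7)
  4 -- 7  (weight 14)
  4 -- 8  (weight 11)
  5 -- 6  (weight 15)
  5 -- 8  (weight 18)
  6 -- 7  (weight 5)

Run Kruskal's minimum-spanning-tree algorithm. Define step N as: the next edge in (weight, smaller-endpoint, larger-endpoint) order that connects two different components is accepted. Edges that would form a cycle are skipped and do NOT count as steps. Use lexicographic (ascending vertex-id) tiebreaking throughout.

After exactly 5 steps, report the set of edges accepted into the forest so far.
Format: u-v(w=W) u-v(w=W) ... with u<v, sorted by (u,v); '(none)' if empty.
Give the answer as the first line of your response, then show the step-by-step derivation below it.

2-4(w=7) 3-4(w=10) 3-7(w=12) 3-8(w=7) 6-7(w=5)

step 1: add edge 6-7 (w=5); MST = {6-7(w=5)}
step 2: add edge 2-4 (w=7); MST = {2-4(w=7) 6-7(w=5)}
step 3: add edge 3-8 (w=7); MST = {2-4(w=7) 3-8(w=7) 6-7(w=5)}
step 4: add edge 3-4 (w=10); MST = {2-4(w=7) 3-4(w=10) 3-8(w=7) 6-7(w=5)}
step 5: add edge 3-7 (w=12); MST = {2-4(w=7) 3-4(w=10) 3-7(w=12) 3-8(w=7) 6-7(w=5)}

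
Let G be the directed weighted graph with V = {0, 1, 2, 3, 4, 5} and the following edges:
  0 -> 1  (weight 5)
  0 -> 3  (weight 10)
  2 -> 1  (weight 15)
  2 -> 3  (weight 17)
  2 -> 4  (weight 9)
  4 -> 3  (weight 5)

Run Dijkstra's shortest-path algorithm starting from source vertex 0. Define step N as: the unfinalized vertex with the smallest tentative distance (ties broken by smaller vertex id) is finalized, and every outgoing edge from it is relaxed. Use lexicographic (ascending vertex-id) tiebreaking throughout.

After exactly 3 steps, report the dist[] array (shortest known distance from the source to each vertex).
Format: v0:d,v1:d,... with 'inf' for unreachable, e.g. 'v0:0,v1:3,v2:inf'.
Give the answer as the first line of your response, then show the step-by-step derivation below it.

v0:0,v1:5,v2:inf,v3:10,v4:inf,v5:inf

step 1: dist = v0:0,v1:5,v2:inf,v3:10,v4:inf,v5:inf
step 2: dist = v0:0,v1:5,v2:inf,v3:10,v4:inf,v5:inf
step 3: dist = v0:0,v1:5,v2:inf,v3:10,v4:inf,v5:inf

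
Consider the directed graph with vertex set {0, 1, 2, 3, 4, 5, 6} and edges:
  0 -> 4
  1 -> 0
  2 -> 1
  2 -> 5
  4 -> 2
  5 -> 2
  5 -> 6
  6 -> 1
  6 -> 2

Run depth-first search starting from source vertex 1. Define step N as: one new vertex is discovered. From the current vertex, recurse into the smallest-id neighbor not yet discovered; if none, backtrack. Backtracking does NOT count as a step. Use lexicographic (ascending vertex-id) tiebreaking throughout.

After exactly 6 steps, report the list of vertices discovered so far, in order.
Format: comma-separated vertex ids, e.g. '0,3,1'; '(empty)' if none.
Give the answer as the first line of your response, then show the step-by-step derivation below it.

1,0,4,2,5,6

step 1: discover 1; path=1; order=1
step 2: discover 0; path=1>0; order=1,0
step 3: discover 4; path=1>0>4; order=1,0,4
step 4: discover 2; path=1>0>4>2; order=1,0,4,2
step 5: discover 5; path=1>0>4>2>5; order=1,0,4,2,5
step 6: discover 6; path=1>0>4>2>5>6; order=1,0,4,2,5,6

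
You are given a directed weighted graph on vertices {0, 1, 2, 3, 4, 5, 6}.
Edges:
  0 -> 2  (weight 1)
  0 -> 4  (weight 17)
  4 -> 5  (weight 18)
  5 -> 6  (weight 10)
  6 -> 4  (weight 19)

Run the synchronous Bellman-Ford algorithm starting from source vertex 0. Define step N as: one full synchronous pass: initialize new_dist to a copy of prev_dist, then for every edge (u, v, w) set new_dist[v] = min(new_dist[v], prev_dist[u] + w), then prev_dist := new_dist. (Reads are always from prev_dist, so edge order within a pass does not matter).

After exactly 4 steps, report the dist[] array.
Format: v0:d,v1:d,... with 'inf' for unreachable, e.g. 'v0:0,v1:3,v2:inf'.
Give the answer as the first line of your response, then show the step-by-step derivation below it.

v0:0,v1:inf,v2:1,v3:inf,v4:17,v5:35,v6:45

step 1: dist = v0:0,v1:inf,v2:1,v3:inf,v4:17,v5:inf,v6:inf
step 2: dist = v0:0,v1:inf,v2:1,v3:inf,v4:17,v5:35,v6:inf
step 3: dist = v0:0,v1:inf,v2:1,v3:inf,v4:17,v5:35,v6:45
step 4: dist = v0:0,v1:inf,v2:1,v3:inf,v4:17,v5:35,v6:45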